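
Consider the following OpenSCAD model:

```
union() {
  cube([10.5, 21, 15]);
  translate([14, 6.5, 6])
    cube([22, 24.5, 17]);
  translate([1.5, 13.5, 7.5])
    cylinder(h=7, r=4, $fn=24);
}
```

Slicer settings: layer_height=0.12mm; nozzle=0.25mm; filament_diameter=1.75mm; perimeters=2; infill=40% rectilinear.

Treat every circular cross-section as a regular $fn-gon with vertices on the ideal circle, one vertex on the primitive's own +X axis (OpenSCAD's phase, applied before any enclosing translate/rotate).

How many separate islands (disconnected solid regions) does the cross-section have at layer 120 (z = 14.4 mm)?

2

At z = 14.4 mm: the cube is present — its section is the full 10.5×21 rectangle; the cube at (14, 6.5) is present — its section is the full 22×24.5 rectangle; the cylinder at (1.5, 13.5): section is a regular 24-gon, circumradius r=4; Merging all regions: the regions partially overlap (shared area 36.49 mm²), so overlapping operands fuse into one piece — 2 connected regions. Overall, the cross-section has 2 separate islands. Island count = 2.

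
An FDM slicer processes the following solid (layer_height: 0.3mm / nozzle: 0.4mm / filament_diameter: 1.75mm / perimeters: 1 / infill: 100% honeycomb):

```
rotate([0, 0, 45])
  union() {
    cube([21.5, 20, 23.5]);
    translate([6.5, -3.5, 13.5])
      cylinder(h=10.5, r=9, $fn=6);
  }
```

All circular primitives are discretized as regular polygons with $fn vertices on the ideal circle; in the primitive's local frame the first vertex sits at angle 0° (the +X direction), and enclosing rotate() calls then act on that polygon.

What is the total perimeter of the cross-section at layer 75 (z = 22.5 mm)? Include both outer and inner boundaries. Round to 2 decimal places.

At z = 22.5 mm: the cube (footprint 21.5×20) is included at this height (perimeter 83.00 mm); the cylinder at (6.5, -3.5): section is a regular 6-gon, circumradius r=9 (perimeter = 2·6·9.000·sin(180°/6) = 54.00 mm); Merging all regions: the regions partially overlap (shared area 49.10 mm²), so the edge portions inside another operand are dropped and the merged outline is re-measured after clipping — boundary = 104.73 mm; (whole slice rotated 45° about Z — lengths, areas and connectivity unchanged). Overall, the cross-section is a single solid region. Total boundary length (outer) = 104.73 mm.

104.73 mm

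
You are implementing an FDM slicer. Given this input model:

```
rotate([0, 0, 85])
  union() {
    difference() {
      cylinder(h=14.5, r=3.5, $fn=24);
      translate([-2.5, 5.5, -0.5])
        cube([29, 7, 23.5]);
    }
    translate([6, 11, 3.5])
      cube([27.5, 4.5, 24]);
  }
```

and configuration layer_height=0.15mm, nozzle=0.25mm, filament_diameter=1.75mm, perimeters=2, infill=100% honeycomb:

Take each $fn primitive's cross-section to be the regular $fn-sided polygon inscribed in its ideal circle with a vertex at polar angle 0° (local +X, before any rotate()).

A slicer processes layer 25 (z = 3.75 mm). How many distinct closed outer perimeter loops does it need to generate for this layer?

At z = 3.75 mm: the cylinder: section is a regular 24-gon, circumradius r=3.5; the cube at (-2.5, 5.5) (footprint 29×7) is included at this height; After the difference (first − rest): starting from the r=3.5 cylinder, the 29×7 cube at (-2.5, 5.5) misses the remaining region (no effect) — 1 connected region; the 27.5×4.5 cube at (6, 11) contributes its full rectangle; Merging all regions: the 2 present regions are separate (no shared area or edge), so areas and boundary lengths simply add and each stays a separate island — 2 connected regions; (rotated 85° about Z; rotation is an isometry so areas/perimeters/island counts are preserved). The result has 2 disconnected regions.

2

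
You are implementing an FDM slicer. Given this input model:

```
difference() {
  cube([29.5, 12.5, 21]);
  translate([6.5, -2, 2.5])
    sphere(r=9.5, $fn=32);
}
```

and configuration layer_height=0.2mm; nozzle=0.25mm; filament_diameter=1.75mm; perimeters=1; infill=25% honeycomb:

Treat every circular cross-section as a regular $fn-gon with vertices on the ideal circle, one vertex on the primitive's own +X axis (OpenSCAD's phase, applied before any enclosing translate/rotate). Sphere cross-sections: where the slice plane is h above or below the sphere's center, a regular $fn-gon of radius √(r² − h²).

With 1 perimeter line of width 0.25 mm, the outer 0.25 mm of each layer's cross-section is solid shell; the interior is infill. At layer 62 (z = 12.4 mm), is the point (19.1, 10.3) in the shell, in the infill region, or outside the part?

infill

At z = 12.4 mm: the cube is present — its section is the full 29.5×12.5 rectangle; the sphere at (6.5, -2) does not reach this height (|z−center|=9.900 > r=9.5); After the difference (first − rest): none of the subtracted shapes is present at this height, so the 29.5×12.5 cube is unchanged — 1 connected region. Overall, the cross-section is a single solid region. The nearest boundary edge runs (29.50, 12.50)→(0.00, 12.50); distance from the point to it = 2.20 mm. The point is inside the cross-section and 2.20 mm from the nearest boundary — more than the 0.25 mm shell width (1 × 0.25), so it's in the infill interior.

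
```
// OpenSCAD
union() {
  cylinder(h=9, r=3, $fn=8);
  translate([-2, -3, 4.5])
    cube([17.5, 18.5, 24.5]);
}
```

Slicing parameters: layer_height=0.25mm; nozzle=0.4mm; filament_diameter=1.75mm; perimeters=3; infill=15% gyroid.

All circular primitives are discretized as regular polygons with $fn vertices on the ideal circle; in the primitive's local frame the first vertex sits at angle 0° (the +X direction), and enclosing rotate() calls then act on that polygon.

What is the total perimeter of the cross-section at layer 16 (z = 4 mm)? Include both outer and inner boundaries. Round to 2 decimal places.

18.37 mm

At z = 4 mm: the r=3 cylinder contributes a regular 8-gon of circumradius 3 (perimeter = 2·8·3.000·sin(180°/8) = 18.37 mm); the cube at (-2, -3) does not reach this height (z outside [4.5, 29]); Merging all regions: only the r=3 cylinder is present, so the union is just that shape — boundary = 18.37 mm. Overall, the cross-section is a single solid region. Total boundary length (outer) = 18.37 mm.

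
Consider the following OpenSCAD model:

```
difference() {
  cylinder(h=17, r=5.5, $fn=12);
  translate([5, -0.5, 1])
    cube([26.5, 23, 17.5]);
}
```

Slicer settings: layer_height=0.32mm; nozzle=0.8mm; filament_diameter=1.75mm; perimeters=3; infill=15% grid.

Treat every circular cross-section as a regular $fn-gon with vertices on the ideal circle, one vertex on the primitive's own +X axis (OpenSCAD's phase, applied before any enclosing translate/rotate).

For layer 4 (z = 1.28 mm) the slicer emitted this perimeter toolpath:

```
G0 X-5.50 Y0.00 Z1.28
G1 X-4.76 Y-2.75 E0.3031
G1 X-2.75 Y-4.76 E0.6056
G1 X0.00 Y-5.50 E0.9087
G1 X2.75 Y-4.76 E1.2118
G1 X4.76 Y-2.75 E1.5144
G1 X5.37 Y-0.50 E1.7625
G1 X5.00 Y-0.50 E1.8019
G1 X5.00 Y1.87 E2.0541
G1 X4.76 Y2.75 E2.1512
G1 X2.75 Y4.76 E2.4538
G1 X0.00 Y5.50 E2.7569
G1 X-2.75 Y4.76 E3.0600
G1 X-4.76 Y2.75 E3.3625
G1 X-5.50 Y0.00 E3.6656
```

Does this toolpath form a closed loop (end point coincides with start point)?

yes

Start point (G0): (-5.50, 0.00). End point (last G1): the path returns to the start — closed.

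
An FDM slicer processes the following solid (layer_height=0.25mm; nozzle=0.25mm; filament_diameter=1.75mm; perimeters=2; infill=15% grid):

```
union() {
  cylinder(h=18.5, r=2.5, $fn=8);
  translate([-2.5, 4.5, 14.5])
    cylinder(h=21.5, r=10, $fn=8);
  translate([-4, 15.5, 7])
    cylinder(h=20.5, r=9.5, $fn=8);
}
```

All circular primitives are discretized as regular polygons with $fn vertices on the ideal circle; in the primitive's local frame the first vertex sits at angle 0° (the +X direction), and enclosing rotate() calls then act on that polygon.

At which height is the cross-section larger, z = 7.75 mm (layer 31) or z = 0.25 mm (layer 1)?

Layer 31 (z = 7.75): the cylinder: section is a regular 8-gon, circumradius r=2.5 (area = (8/2)·2.500²·sin(360°/8) = 17.68 mm²); the cylinder at (-2.5, 4.5) is absent (z outside [14.5, 36]); the r=9.5 cylinder at (-4, 15.5) contributes a regular 8-gon of circumradius 9.5 (area = (8/2)·9.500²·sin(360°/8) = 255.27 mm²); Taking the union: the 2 present regions are separate (no shared area or edge), so areas and boundary lengths simply add and each stays a separate island — area = 272.94 mm². So its area = 272.94 mm². Layer 1 (z = 0.25): the r=2.5 cylinder gives a regular 8-gon of circumradius 2.5 (constant along its height) (area = (8/2)·2.500²·sin(360°/8) = 17.68 mm²); the cylinder at (-2.5, 4.5) does not reach this height (z outside [14.5, 36]); the cylinder at (-4, 15.5) is not intersected at this z (z outside [7, 27.5]); Combining (union): only the r=2.5 cylinder is present, so the union is just that shape — area = 17.68 mm². So its area = 17.68 mm². Layer 31 is larger (272.94 vs 17.68 mm²).

layer 31 (z = 7.75 mm)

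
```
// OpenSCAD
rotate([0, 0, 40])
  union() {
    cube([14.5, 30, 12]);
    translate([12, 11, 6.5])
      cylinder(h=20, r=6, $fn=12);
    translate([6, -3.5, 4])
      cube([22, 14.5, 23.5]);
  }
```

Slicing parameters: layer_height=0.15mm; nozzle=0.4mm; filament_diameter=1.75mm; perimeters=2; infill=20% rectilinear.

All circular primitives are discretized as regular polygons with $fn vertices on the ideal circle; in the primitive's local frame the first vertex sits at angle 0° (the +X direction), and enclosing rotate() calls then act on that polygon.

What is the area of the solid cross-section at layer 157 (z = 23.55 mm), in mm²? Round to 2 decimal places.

373.00 mm²

At z = 23.55 mm: the cube does not reach this height (z outside [0, 12]); the r=6 cylinder at (12, 11) contributes a regular 12-gon of circumradius 6 (area = (12/2)·6.000²·sin(360°/12) = 108.00 mm²); the cube at (6, -3.5) is present — its section is the full 22×14.5 rectangle (area 319.00 mm²); Combining (union): the regions partially overlap — summed areas 427.00 mm² minus the doubly-counted overlap 54.00 mm² gives 373.00 mm² — area = 373.00 mm²; (rotated 40° about Z; rotation is an isometry so areas/perimeters/island counts are preserved). Overall, the cross-section is a single solid region. Net area = 373.00 mm².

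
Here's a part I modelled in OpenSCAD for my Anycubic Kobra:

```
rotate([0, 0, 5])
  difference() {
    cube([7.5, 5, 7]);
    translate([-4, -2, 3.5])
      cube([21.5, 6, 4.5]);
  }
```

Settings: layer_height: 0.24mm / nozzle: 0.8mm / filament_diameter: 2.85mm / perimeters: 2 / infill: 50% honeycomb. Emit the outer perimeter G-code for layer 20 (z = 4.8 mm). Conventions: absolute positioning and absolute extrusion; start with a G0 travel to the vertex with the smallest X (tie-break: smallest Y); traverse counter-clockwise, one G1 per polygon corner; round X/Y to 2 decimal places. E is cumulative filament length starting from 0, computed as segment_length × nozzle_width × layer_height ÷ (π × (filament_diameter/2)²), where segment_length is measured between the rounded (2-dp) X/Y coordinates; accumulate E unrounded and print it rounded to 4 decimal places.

At z = 4.8 mm: the cube is present — its section is the full 7.5×5 rectangle; the 21.5×6 cube at (-4, -2) contributes its full rectangle; After the difference (first − rest): starting from the 7.5×5 cube, the 21.5×6 cube at (-4, -2) partially overlaps it — only the 30.00 mm² overlap (of its 129.00 mm²) is removed, clipping the outline — 1 connected region; (whole slice rotated 5° about Z — lengths, areas and connectivity unchanged). The outline is a single polygon with 4 vertices. Extrusion per mm of travel: 0.8 × 0.24 / (π × 1.425²) = 0.030097. Accumulating E over each segment gives final E = 0.5118.

G0 X-0.44 Y4.98 Z4.80
G1 X-0.35 Y3.98 E0.0302
G1 X7.12 Y4.64 E0.2559
G1 X7.04 Y5.63 E0.2858
G1 X-0.44 Y4.98 E0.5118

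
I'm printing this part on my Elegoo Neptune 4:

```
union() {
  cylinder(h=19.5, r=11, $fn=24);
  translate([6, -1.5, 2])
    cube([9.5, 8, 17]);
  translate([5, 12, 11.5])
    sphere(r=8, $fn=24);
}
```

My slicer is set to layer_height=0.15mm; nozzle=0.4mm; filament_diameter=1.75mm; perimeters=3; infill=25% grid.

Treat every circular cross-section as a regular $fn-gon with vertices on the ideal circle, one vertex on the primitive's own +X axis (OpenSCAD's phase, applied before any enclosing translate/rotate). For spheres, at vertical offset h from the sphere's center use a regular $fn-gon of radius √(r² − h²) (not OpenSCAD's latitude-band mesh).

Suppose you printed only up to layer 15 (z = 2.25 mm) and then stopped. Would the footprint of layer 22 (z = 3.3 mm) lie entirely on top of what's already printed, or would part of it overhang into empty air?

Compare the two slices. At z = 2.25: the r=11 cylinder gives a regular 24-gon of circumradius 11 (constant along its height) (area = (24/2)·11.000²·sin(360°/24) = 375.81 mm²); the cube at (6, -1.5) is present — its section is the full 9.5×8 rectangle (area 76.00 mm²); the sphere at (5, 12) does not reach this height (|z−center|=9.250 > r=8); Taking the union: the regions partially overlap — summed areas 451.81 mm² minus the doubly-counted overlap 35.01 mm² gives 416.80 mm² — area = 416.80 mm². At z = 3.3: the r=11 cylinder gives a regular 24-gon of circumradius 11 (constant along its height) (area = (24/2)·11.000²·sin(360°/24) = 375.81 mm²); the 9.5×8 cube at (6, -1.5) contributes its full rectangle (area 76.00 mm²); the sphere at (5, 12) is not intersected at this z (|z−center|=8.200 > r=8); Taking the union: the regions partially overlap — summed areas 451.81 mm² minus the doubly-counted overlap 35.01 mm² gives 416.80 mm² — area = 416.80 mm². Checking containment: the cross-section at z = 3.3 is a subset of the cross-section at z = 2.25.

entirely on top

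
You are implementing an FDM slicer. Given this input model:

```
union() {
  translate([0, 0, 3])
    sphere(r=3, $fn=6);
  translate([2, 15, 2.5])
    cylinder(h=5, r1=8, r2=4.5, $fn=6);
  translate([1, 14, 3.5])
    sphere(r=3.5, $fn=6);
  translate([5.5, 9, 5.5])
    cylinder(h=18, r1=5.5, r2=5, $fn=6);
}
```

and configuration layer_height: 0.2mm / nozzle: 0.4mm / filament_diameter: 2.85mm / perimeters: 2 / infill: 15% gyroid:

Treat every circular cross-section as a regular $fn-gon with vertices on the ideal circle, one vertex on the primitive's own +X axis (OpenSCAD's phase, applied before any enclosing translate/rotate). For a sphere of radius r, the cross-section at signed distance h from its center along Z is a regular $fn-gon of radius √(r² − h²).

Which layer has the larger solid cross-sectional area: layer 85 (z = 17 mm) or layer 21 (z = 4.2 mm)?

layer 21 (z = 4.2 mm)

Layer 85 (z = 17): the sphere is not intersected at this z (|z−center|=14.000 > r=3); the cone at (2, 15) is absent (z outside [2.5, 7.5]); the sphere at (1, 14) is not intersected at this z (|z−center|=13.500 > r=3.5); the cone at (5.5, 9) contributes a regular 6-gon of circumradius 5.181 (interpolated between r1=5.5 and r2=5 at t=0.639) (area = (6/2)·5.181²·sin(360°/6) = 69.73 mm²); Combining (union): only the cone at (5.5, 9) is present, so the union is just that shape — area = 69.73 mm². So its area = 69.73 mm². Layer 21 (z = 4.2): the r=3 sphere slices to a regular 6-gon of circumradius 2.750 (√(r²−h²) with h=1.2 from center) (area = (6/2)·2.750²·sin(360°/6) = 19.64 mm²); the cone at (2, 15) contributes a regular 6-gon of circumradius 6.810 (interpolated between r1=8 and r2=4.5 at t=0.340) (area = (6/2)·6.810²·sin(360°/6) = 120.49 mm²); the r=3.5 sphere at (1, 14) contributes a regular 6-gon of circumradius √(3.5²−0.7²) = 3.429 (area = (6/2)·3.429²·sin(360°/6) = 30.55 mm²); the cone at (5.5, 9) is not intersected at this z (z outside [5.5, 23.5]); Taking the union: the regions partially overlap — summed areas 170.68 mm² minus the doubly-counted overlap 30.55 mm² gives 140.13 mm² — area = 140.13 mm². So its area = 140.13 mm². Layer 21 is larger (140.13 vs 69.73 mm²).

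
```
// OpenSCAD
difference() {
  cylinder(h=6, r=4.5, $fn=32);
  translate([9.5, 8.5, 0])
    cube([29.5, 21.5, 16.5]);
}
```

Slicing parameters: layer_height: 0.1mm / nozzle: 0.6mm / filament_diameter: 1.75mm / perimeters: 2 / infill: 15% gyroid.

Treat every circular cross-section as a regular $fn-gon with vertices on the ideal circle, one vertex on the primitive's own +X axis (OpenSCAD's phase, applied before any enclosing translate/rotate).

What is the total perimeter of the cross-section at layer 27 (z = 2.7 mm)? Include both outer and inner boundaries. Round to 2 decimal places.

28.23 mm

At z = 2.7 mm: the r=4.5 cylinder contributes a regular 32-gon of circumradius 4.5 (perimeter = 2·32·4.500·sin(180°/32) = 28.23 mm); the cube at (9.5, 8.5) is present — its section is the full 29.5×21.5 rectangle (perimeter 102.00 mm); After the difference (first − rest): starting from the r=4.5 cylinder, the 29.5×21.5 cube at (9.5, 8.5) misses the remaining region (no effect) — boundary = 28.23 mm. Overall, the cross-section is a single solid region. Total boundary length (outer) = 28.23 mm.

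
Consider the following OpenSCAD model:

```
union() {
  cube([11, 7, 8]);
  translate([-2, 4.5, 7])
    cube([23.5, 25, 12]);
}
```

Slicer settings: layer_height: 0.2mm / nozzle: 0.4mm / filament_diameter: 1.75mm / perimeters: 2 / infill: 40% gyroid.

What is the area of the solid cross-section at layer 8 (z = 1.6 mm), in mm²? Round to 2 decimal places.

77.00 mm²

At z = 1.6 mm: the 11×7 cube contributes its full rectangle (area 77.00 mm²); the cube at (-2, 4.5) is not intersected at this z (z outside [7, 19]); Merging all regions: only the 11×7 cube is present, so the union is just that shape — area = 77.00 mm². Overall, the cross-section is a single solid region. Net area = 77.00 mm².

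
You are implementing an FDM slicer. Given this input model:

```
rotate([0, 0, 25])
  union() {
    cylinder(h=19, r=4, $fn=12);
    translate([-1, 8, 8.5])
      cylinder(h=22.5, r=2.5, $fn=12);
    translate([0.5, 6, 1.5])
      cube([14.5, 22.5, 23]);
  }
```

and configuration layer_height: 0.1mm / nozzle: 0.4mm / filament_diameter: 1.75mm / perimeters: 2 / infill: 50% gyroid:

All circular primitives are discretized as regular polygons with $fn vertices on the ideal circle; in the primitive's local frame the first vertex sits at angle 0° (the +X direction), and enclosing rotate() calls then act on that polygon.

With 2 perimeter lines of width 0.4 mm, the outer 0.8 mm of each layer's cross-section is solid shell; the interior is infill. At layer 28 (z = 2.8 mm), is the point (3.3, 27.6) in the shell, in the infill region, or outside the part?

shell

At z = 2.8 mm: the r=4 cylinder gives a regular 12-gon of circumradius 4 (constant along its height); the cylinder at (-1, 8) is absent (z outside [8.5, 31]); the 14.5×22.5 cube at (0.5, 6) contributes its full rectangle; Combining (union): the 2 present regions are separate (no shared area or edge), so areas and boundary lengths simply add and each stays a separate island — 2 connected regions; (rotated 25° about Z; rotation is an isometry so areas/perimeters/island counts are preserved). Overall, the cross-section has 2 separate islands. Undo the 25° rotation: the query point maps to (14.655, 23.619) in the un-rotated model frame. The nearest boundary edge runs (15.00, 28.50)→(15.00, 6.00); distance from the point to it = 0.34 mm. (Shell/infill is judged within the island containing the point — the largest one.) The point is inside the cross-section, 0.34 mm from the nearest boundary — within the 0.8 mm shell band (2 × 0.4).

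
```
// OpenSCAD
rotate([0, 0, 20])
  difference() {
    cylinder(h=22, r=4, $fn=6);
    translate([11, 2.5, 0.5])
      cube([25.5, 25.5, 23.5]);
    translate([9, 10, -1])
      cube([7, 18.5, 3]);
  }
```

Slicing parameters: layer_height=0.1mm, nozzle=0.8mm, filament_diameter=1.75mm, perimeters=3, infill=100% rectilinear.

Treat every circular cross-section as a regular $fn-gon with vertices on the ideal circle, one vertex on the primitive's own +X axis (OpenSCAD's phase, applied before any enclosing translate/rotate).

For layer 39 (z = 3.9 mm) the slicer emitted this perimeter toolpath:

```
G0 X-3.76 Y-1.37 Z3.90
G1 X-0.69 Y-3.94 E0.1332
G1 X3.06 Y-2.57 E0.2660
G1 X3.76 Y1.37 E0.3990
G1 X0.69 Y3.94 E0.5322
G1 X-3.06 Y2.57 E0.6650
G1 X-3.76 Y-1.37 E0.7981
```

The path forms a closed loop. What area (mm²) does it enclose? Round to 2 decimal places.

41.55 mm²

Apply the shoelace formula to the sequence of (X, Y) vertices; enclosed area = 41.55 mm².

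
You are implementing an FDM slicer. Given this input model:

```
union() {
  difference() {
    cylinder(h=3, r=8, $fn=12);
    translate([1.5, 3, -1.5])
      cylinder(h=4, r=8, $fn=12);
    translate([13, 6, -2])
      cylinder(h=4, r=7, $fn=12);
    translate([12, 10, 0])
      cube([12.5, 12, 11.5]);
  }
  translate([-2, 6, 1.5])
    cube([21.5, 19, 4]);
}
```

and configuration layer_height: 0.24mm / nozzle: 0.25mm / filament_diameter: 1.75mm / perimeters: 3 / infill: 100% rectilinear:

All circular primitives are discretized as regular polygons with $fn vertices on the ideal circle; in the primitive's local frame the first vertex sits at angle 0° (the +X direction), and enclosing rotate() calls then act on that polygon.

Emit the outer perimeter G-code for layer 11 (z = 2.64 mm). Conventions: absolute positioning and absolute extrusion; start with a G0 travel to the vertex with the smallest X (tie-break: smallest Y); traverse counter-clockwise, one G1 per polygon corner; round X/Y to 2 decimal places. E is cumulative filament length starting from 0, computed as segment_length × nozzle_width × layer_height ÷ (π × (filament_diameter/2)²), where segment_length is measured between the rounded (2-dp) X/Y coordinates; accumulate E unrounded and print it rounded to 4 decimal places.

At z = 2.64 mm: the r=8 cylinder gives a regular 12-gon of circumradius 8 (constant along its height); the cylinder at (1.5, 3) does not reach this height (z outside [-1.5, 2.5]); the cylinder at (13, 6) is absent (z outside [-2, 2]); the cube at (12, 10) is present — its section is the full 12.5×12 rectangle; Subtracting the remaining from the first: starting from the r=8 cylinder, the 12.5×12 cube at (12, 10) misses the remaining region (no effect) — 1 connected region; the cube at (-2, 6) (footprint 21.5×19) is included at this height; Combining (union): the regions partially overlap (shared area 9.75 mm²), so overlapping operands fuse into one piece — 1 connected region. The outline is a single polygon with 15 vertices. Extrusion per mm of travel: 0.25 × 0.24 / (π × 0.875²) = 0.024945. Accumulating E over each segment gives final E = 2.8633.

G0 X-8.00 Y0.00 Z2.64
G1 X-6.93 Y-4.00 E0.1033
G1 X-4.00 Y-6.93 E0.2067
G1 X0.00 Y-8.00 E0.3099
G1 X4.00 Y-6.93 E0.4132
G1 X6.93 Y-4.00 E0.5166
G1 X8.00 Y0.00 E0.6199
G1 X6.93 Y4.00 E0.7232
G1 X4.93 Y6.00 E0.7937
G1 X19.50 Y6.00 E1.1572
G1 X19.50 Y25.00 E1.6311
G1 X-2.00 Y25.00 E2.1675
G1 X-2.00 Y7.46 E2.6050
G1 X-4.00 Y6.93 E2.6566
G1 X-6.93 Y4.00 E2.7600
G1 X-8.00 Y0.00 E2.8633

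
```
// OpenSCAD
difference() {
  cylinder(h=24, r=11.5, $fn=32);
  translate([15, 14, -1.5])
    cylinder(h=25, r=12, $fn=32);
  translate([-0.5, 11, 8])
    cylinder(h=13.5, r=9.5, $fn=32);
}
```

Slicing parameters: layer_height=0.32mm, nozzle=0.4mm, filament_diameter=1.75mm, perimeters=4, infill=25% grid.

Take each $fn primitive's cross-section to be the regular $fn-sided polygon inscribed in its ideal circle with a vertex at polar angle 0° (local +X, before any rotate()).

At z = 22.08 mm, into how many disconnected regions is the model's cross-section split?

At z = 22.08 mm: the r=11.5 cylinder contributes a regular 32-gon of circumradius 11.5; the r=12 cylinder at (15, 14) contributes a regular 32-gon of circumradius 12; the cylinder at (-0.5, 11) does not reach this height (z outside [8, 21.5]); After the difference (first − rest): starting from the r=11.5 cylinder, the r=12 cylinder at (15, 14) partially overlaps it — only the 22.17 mm² overlap (of its 449.49 mm²) is removed, clipping the outline — 1 connected region. The result has 1 disconnected region.

1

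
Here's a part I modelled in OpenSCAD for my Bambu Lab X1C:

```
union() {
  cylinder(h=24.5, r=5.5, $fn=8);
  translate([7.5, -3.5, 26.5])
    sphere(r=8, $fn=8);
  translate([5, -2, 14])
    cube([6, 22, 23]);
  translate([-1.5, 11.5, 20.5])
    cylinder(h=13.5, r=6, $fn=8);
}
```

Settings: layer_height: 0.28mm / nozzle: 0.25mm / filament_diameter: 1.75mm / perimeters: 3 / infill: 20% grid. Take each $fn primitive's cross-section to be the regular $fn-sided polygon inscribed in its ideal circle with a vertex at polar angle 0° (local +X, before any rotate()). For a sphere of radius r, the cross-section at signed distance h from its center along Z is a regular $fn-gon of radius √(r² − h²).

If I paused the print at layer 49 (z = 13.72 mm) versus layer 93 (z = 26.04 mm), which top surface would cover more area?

layer 93 (z = 26.04 mm)

Layer 49 (z = 13.72): the cylinder: section is a regular 8-gon, circumradius r=5.5 (area = (8/2)·5.500²·sin(360°/8) = 85.56 mm²); the sphere at (7.5, -3.5) is absent (|z−center|=12.780 > r=8); the cube at (5, -2) is absent (z outside [14, 37]); the cylinder at (-1.5, 11.5) does not reach this height (z outside [20.5, 34]); Merging all regions: only the r=5.5 cylinder is present, so the union is just that shape — area = 85.56 mm². So its area = 85.56 mm². Layer 93 (z = 26.04): the cylinder is not intersected at this z (z outside [0, 24.5]); the r=8 sphere at (7.5, -3.5) contributes a regular 8-gon of circumradius √(8²−0.46²) = 7.987 (area = (8/2)·7.987²·sin(360°/8) = 180.42 mm²); the 6×22 cube at (5, -2) contributes its full rectangle (area 132.00 mm²); the r=6 cylinder at (-1.5, 11.5) contributes a regular 8-gon of circumradius 6 (area = (8/2)·6.000²·sin(360°/8) = 101.82 mm²); Taking the union: the regions partially overlap — summed areas 414.24 mm² minus the doubly-counted overlap 35.09 mm² gives 379.16 mm² — area = 379.16 mm². So its area = 379.16 mm². Layer 93 is larger (379.16 vs 85.56 mm²).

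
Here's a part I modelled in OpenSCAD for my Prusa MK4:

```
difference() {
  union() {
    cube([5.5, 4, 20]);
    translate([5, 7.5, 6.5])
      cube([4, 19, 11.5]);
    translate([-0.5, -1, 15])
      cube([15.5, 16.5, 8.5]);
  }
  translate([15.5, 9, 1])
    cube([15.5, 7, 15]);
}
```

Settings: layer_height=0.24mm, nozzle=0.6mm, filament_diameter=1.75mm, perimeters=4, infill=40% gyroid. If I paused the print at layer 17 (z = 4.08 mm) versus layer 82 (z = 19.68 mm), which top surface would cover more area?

layer 82 (z = 19.68 mm)

Layer 17 (z = 4.08): the cube is present — its section is the full 5.5×4 rectangle (area 22.00 mm²); the cube at (5, 7.5) is absent (z outside [6.5, 18]); the cube at (-0.5, -1) does not reach this height (z outside [15, 23.5]); Taking the union: only the 5.5×4 cube is present, so the union is just that shape — area = 22.00 mm²; the cube at (15.5, 9) is present — its section is the full 15.5×7 rectangle (area 108.50 mm²); After the difference (first − rest): starting from that combined region (22.00 mm²), the 15.5×7 cube at (15.5, 9) misses the remaining region (no effect) — area = 22.00 mm². So its area = 22.00 mm². Layer 82 (z = 19.68): the cube is present — its section is the full 5.5×4 rectangle (area 22.00 mm²); the cube at (5, 7.5) is not intersected at this z (z outside [6.5, 18]); the cube at (-0.5, -1) is present — its section is the full 15.5×16.5 rectangle (area 255.75 mm²); Taking the union: the 5.5×4 cube lies entirely inside the 15.5×16.5 cube at (-0.5, -1), so the union is just the 15.5×16.5 cube at (-0.5, -1) — area = 255.75 mm²; the cube at (15.5, 9) is not intersected at this z (z outside [1, 16]); Taking the first minus the rest: none of the subtracted shapes is present at this height, so that combined region is unchanged — area = 255.75 mm². So its area = 255.75 mm². Layer 82 is larger (255.75 vs 22.00 mm²).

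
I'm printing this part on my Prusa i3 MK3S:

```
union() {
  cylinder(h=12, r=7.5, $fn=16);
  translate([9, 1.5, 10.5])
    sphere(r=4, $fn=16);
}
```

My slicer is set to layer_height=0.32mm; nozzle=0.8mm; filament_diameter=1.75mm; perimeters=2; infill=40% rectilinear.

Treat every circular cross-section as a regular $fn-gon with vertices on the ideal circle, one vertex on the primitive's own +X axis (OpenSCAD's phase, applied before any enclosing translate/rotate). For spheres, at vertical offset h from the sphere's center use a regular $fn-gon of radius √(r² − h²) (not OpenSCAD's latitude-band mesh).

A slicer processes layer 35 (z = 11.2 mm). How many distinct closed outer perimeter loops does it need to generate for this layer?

At z = 11.2 mm: the r=7.5 cylinder contributes a regular 16-gon of circumradius 7.5; the sphere at (9, 1.5): section is a regular 16-gon, circumradius = √(r²−h²) = √(4²−0.7²) = 3.938; Combining (union): the regions partially overlap (shared area 9.14 mm²), so overlapping operands fuse into one piece — 1 connected region. The result has 1 disconnected region.

1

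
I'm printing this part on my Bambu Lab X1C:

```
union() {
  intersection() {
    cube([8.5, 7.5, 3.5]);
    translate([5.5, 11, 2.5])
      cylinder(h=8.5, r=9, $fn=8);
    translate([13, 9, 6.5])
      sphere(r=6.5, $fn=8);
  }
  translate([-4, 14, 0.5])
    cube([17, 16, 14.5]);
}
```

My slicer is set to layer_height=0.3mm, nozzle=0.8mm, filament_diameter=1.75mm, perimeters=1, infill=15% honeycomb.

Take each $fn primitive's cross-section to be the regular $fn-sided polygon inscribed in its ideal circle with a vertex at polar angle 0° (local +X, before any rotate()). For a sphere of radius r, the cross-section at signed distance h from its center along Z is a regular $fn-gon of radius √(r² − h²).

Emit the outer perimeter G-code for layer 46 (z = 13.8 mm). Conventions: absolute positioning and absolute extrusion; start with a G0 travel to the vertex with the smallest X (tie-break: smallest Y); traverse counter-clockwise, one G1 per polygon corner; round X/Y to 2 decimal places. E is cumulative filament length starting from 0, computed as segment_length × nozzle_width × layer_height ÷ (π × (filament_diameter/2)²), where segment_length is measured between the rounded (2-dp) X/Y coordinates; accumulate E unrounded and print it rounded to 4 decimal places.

G0 X-4.00 Y14.00 Z13.80
G1 X13.00 Y14.00 E1.6963
G1 X13.00 Y30.00 E3.2928
G1 X-4.00 Y30.00 E4.9890
G1 X-4.00 Y14.00 E6.5855

At z = 13.8 mm: the cube is not intersected at this z (z outside [0, 3.5]); the cylinder at (5.5, 11) does not reach this height (z outside [2.5, 11]); the sphere at (13, 9) does not reach this height (|z−center|=7.300 > r=6.5); Taking the intersection: at least one operand is absent at this height, so nothing remains; the cube at (-4, 14) (footprint 17×16) is included at this height; Combining (union): only the 17×16 cube at (-4, 14) is present, so the union is just that shape — 1 connected region. The outline is a single polygon with 4 vertices. Extrusion per mm of travel: 0.8 × 0.3 / (π × 0.875²) = 0.099780. Accumulating E over each segment gives final E = 6.5855.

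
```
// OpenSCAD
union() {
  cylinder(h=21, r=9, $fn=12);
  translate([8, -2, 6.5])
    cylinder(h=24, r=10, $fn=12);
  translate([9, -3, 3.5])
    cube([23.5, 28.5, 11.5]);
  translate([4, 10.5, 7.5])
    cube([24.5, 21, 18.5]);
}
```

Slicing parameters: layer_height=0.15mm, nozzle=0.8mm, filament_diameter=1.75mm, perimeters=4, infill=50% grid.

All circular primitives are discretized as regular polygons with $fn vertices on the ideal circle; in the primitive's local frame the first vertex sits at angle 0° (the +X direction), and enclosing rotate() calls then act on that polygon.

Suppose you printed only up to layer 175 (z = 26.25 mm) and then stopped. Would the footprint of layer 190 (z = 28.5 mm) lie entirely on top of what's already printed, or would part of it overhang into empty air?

Compare the two slices. At z = 26.25: the cylinder is absent (z outside [0, 21]); the r=10 cylinder at (8, -2) gives a regular 12-gon of circumradius 10 (constant along its height) (area = (12/2)·10.000²·sin(360°/12) = 300.00 mm²); the cube at (9, -3) is absent (z outside [3.5, 15]); the cube at (4, 10.5) is not intersected at this z (z outside [7.5, 26]); Combining (union): only the r=10 cylinder at (8, -2) is present, so the union is just that shape — area = 300.00 mm². At z = 28.5: the cylinder does not reach this height (z outside [0, 21]); the r=10 cylinder at (8, -2) contributes a regular 12-gon of circumradius 10 (area = (12/2)·10.000²·sin(360°/12) = 300.00 mm²); the cube at (9, -3) is not intersected at this z (z outside [3.5, 15]); the cube at (4, 10.5) is not intersected at this z (z outside [7.5, 26]); Combining (union): only the r=10 cylinder at (8, -2) is present, so the union is just that shape — area = 300.00 mm². Checking containment: the cross-section at z = 28.5 is a subset of the cross-section at z = 26.25.

entirely on top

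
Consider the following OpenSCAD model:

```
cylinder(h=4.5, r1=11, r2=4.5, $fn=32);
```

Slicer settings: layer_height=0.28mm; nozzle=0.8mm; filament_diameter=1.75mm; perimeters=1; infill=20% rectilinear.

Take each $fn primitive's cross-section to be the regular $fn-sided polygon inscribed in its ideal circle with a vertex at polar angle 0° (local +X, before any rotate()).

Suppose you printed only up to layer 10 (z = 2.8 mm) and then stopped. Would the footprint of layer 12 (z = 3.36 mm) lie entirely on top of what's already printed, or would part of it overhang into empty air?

entirely on top

Compare the two slices. At z = 2.8: the cone contributes a regular 32-gon of circumradius 6.956 (interpolated between r1=11 and r2=4.5 at t=0.622) (area = (32/2)·6.956²·sin(360°/32) = 151.01 mm²). At z = 3.36: the cone (r1=11→r2=4.5) has section circumradius 6.147 here — a regular 32-gon (area = (32/2)·6.147²·sin(360°/32) = 117.93 mm²). Checking containment: the cross-section at z = 3.36 is a subset of the cross-section at z = 2.8.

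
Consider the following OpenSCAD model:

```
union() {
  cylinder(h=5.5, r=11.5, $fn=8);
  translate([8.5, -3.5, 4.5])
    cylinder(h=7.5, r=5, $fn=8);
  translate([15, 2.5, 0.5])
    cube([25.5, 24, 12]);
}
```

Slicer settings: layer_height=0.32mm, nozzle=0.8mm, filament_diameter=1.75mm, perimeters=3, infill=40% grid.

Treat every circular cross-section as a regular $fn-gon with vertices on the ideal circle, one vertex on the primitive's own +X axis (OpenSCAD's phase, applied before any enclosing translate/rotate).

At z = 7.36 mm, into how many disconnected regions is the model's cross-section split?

2

At z = 7.36 mm: the cylinder does not reach this height (z outside [0, 5.5]); the r=5 cylinder at (8.5, -3.5) contributes a regular 8-gon of circumradius 5; the cube at (15, 2.5) (footprint 25.5×24) is included at this height; Combining (union): the 2 present regions are separate (no shared area or edge), so areas and boundary lengths simply add and each stays a separate island — 2 connected regions. The result has 2 disconnected regions.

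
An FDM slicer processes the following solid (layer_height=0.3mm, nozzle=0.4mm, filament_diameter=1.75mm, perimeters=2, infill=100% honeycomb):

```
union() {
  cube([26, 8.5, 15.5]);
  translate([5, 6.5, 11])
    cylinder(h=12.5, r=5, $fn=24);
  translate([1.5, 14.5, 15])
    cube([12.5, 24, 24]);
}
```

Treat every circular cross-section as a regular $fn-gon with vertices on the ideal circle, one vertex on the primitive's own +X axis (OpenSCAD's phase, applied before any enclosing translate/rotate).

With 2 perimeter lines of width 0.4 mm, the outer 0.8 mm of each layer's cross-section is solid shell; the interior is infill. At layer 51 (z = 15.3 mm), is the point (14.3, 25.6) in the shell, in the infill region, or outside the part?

At z = 15.3 mm: the cube (footprint 26×8.5) is included at this height; the cylinder at (5, 6.5): section is a regular 24-gon, circumradius r=5; the cube at (1.5, 14.5) (footprint 12.5×24) is included at this height; Merging all regions: the regions partially overlap (shared area 58.16 mm²), so overlapping operands fuse into one piece — 2 connected regions. Overall, the cross-section has 2 separate islands. The nearest boundary edge runs (14.00, 38.50)→(14.00, 14.50); distance from the point to it = 0.30 mm. The point is not inside any of the regions above, so it lies outside the cross-section (0.30 mm from the nearest boundary).

outside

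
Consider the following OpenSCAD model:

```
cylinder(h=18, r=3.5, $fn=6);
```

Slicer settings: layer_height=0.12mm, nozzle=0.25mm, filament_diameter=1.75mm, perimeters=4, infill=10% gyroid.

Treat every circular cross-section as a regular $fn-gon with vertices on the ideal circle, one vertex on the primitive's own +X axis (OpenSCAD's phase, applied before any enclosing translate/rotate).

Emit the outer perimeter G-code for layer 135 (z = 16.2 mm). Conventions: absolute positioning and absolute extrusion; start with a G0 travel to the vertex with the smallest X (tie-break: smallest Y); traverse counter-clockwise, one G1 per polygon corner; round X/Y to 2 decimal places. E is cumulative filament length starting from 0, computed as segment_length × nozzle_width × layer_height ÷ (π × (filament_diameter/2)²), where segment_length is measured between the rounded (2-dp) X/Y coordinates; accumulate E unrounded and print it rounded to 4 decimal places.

G0 X-3.50 Y0.00 Z16.20
G1 X-1.75 Y-3.03 E0.0436
G1 X1.75 Y-3.03 E0.0873
G1 X3.50 Y0.00 E0.1309
G1 X1.75 Y3.03 E0.1746
G1 X-1.75 Y3.03 E0.2182
G1 X-3.50 Y0.00 E0.2619

At z = 16.2 mm: the r=3.5 cylinder gives a regular 6-gon of circumradius 3.5 (constant along its height). The outline is a single polygon with 6 vertices. Extrusion per mm of travel: 0.25 × 0.12 / (π × 0.875²) = 0.012473. Accumulating E over each segment gives final E = 0.2619.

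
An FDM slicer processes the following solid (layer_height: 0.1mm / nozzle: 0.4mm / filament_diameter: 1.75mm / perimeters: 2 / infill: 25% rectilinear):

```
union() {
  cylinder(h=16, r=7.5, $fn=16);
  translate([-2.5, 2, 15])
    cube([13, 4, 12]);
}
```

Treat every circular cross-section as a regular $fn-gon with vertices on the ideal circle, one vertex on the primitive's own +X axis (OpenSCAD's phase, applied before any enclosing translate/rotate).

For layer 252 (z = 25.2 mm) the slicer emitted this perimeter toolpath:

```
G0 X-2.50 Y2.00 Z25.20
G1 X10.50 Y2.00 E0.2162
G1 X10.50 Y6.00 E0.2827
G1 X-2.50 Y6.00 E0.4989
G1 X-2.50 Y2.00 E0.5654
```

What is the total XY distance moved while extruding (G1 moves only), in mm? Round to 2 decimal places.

34.00 mm

Sum the Euclidean lengths of each G1 segment: total = 34.00 mm.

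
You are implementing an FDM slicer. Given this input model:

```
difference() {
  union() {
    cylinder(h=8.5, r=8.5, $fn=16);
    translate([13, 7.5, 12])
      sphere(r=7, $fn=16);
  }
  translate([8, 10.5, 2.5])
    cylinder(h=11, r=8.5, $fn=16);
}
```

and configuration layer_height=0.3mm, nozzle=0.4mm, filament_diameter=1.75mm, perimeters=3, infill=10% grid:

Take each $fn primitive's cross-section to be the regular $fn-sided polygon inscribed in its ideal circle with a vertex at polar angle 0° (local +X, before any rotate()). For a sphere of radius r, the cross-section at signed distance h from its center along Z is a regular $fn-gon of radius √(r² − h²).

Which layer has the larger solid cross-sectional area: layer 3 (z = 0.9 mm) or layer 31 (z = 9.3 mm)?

Layer 3 (z = 0.9): the cylinder: section is a regular 16-gon, circumradius r=8.5 (area = (16/2)·8.500²·sin(360°/16) = 221.19 mm²); the sphere at (13, 7.5) is absent (|z−center|=11.100 > r=7); Taking the union: only the r=8.5 cylinder is present, so the union is just that shape — area = 221.19 mm²; the cylinder at (8, 10.5) does not reach this height (z outside [2.5, 13.5]); Subtracting the remaining from the first: none of the subtracted shapes is present at this height, so the result so far is unchanged — area = 221.19 mm². So its area = 221.19 mm². Layer 31 (z = 9.3): the cylinder does not reach this height (z outside [0, 8.5]); the r=7 sphere at (13, 7.5) contributes a regular 16-gon of circumradius √(7²−2.7²) = 6.458 (area = (16/2)·6.458²·sin(360°/16) = 127.69 mm²); Combining (union): only the r=7 sphere at (13, 7.5) is present, so the union is just that shape — area = 127.69 mm²; the r=8.5 cylinder at (8, 10.5) contributes a regular 16-gon of circumradius 8.5 (area = (16/2)·8.500²·sin(360°/16) = 221.19 mm²); After the difference (first − rest): starting from the result so far (127.69 mm²), the r=8.5 cylinder at (8, 10.5) partially overlaps it — only the 85.02 mm² overlap (of its 221.19 mm²) is removed, clipping the outline — area = 42.67 mm². So its area = 42.67 mm². Layer 3 is larger (221.19 vs 42.67 mm²).

layer 3 (z = 0.9 mm)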